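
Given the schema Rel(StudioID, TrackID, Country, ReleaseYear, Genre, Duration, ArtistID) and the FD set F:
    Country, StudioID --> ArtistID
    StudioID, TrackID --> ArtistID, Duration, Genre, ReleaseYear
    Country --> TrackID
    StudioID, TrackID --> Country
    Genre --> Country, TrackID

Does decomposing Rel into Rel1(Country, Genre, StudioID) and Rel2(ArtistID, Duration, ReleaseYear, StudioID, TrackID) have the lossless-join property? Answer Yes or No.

No

Rel1 ∩ Rel2 = {StudioID}; its closure under F is {StudioID}.
The closure covers neither Rel1 nor Rel2 entirely; the join is not lossless.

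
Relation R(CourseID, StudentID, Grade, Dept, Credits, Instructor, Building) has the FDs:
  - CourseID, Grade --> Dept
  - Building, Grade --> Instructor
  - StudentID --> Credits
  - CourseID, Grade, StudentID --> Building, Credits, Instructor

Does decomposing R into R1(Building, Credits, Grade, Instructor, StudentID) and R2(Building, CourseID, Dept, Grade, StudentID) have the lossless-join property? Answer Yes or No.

Yes

The shared attributes are {Building, Grade, StudentID} and {Building, Grade, StudentID}⁺ = {Building, Credits, Grade, Instructor, StudentID}.
Since R1 ⊆ {Building, Credits, Grade, Instructor, StudentID}, the intersection is a superkey of R1; the decomposition is lossless.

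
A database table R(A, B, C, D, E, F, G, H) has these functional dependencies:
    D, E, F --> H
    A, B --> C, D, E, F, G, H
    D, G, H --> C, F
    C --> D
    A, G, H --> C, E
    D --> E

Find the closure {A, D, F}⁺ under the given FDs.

{A, D, E, F, H}

Start with {A, D, F}.
D --> E applies; add {E} → now {A, D, E, F}.
D, E, F --> H applies; add {H} → now {A, D, E, F, H}.
No further FD applies.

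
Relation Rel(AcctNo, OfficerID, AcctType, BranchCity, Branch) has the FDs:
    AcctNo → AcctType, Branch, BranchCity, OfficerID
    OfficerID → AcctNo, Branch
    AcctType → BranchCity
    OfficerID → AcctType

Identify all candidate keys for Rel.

{AcctNo}⁺ = {AcctNo, AcctType, Branch, BranchCity, OfficerID}, which is every attribute, so {AcctNo} is a candidate key.
{OfficerID}⁺ = {AcctNo, AcctType, Branch, BranchCity, OfficerID}, which is every attribute, so {OfficerID} is a candidate key.
Any other superkey properly contains one of these, so there are no further candidate keys.

{AcctNo}, {OfficerID}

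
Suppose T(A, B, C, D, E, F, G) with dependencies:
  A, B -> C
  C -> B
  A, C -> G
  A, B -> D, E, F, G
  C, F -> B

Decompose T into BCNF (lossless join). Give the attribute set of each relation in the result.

Candidate keys of the original relation: {A, B}, {A, C}.
{A, B, C, D, E, F, G}: {C} determines {B, C} here but is not a superkey — split on C -> B, giving {B, C} and {A, C, D, E, F, G}.
{B, C} is in BCNF.
{A, C, D, E, F, G} is in BCNF.

{A, C, D, E, F, G}; {B, C}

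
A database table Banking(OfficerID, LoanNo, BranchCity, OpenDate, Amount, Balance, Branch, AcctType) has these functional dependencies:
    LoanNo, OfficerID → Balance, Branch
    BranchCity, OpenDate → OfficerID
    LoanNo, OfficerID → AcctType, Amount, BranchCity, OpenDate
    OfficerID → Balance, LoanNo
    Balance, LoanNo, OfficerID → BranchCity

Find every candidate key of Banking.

{BranchCity, OpenDate}, {OfficerID}

{OfficerID}⁺ = {AcctType, Amount, Balance, Branch, BranchCity, LoanNo, OfficerID, OpenDate} — all of the relation — so {OfficerID} is a candidate key.
{BranchCity, OpenDate}⁺ = {AcctType, Amount, Balance, Branch, BranchCity, LoanNo, OfficerID, OpenDate} — all of the relation — so {BranchCity, OpenDate} is a candidate key.
These are minimal and exhaustive — every other superkey contains one of them.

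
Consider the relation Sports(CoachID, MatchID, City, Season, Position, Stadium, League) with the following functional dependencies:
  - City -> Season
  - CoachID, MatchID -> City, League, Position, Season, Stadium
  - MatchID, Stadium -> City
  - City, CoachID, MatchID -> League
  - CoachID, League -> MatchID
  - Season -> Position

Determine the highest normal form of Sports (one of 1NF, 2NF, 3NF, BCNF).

2NF

Candidate keys: {CoachID, League}, {CoachID, MatchID}. Prime attributes: {CoachID, League, MatchID}.
City -> Season breaks BCNF: {City}⁺ = {City, Position, Season}, so {City} is not a superkey.
City -> Season has non-prime {Season} on the right and a non-superkey on the left, so 3NF fails.
Checking every proper subset of each key, none determines a non-prime attribute — 2NF is satisfied.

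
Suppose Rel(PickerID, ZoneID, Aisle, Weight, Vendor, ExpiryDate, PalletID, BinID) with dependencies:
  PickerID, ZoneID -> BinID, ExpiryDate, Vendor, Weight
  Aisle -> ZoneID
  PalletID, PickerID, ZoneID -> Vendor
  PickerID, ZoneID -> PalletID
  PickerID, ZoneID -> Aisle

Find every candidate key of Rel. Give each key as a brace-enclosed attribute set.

{Aisle, PickerID}, {PickerID, ZoneID}

Attributes never on any right-hand side: {PickerID} — every candidate key must contain it.
{Aisle, PickerID}⁺ = {Aisle, BinID, ExpiryDate, PalletID, PickerID, Vendor, Weight, ZoneID}, which is every attribute, so {Aisle, PickerID} is a candidate key.
{PickerID, ZoneID}⁺ = {Aisle, BinID, ExpiryDate, PalletID, PickerID, Vendor, Weight, ZoneID}, which is every attribute, so {PickerID, ZoneID} is a candidate key.
No proper subset of any of these is a key, and no other minimal superkey exists.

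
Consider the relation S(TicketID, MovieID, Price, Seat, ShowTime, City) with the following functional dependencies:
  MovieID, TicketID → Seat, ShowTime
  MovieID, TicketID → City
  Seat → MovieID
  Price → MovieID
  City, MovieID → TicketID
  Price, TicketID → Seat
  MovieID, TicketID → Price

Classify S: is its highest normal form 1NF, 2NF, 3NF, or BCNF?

3NF

Candidate keys: {City, MovieID}, {City, Price}, {City, Seat}, {MovieID, TicketID}, {Price, TicketID}, {Seat, TicketID}. Prime attributes: {City, MovieID, Price, Seat, TicketID}.
For Seat → MovieID we have {Seat}⁺ = {MovieID, Seat}; {Seat} is not a superkey, so BCNF fails.
Its right-hand attributes {MovieID} are all prime, as are those of every other non-superkey FD — the relation is in 3NF.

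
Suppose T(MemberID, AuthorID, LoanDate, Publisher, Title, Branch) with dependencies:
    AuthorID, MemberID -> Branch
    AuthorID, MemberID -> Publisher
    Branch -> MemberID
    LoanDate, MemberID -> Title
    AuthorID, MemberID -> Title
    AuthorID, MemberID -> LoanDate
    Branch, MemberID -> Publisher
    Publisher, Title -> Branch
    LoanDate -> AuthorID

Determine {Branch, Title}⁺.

Start with {Branch, Title}.
Branch -> MemberID applies; add {MemberID} → now {Branch, MemberID, Title}.
Branch, MemberID -> Publisher applies; add {Publisher} → now {Branch, MemberID, Publisher, Title}.
No further FD applies.

{Branch, MemberID, Publisher, Title}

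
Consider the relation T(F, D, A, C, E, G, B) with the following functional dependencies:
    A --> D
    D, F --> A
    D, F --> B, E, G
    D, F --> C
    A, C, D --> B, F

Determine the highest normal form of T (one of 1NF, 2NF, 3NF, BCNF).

3NF

Candidate keys: {A, C}, {A, F}, {D, F}. Prime attributes: {A, C, D, F}.
A --> D breaks BCNF: {A}⁺ = {A, D}, so {A} is not a superkey.
Its right-hand attributes {D} are all prime, as are those of every other non-superkey FD — the relation is in 3NF.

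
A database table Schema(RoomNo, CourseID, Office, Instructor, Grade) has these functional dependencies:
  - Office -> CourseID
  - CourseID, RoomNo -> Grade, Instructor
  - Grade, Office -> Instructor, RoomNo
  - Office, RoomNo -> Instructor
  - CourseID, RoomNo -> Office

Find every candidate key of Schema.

{CourseID, RoomNo}, {Grade, Office}, {Office, RoomNo}

{CourseID, RoomNo} is a candidate key since {CourseID, RoomNo}⁺ = {CourseID, Grade, Instructor, Office, RoomNo} covers every attribute.
{Grade, Office} is a candidate key since {Grade, Office}⁺ = {CourseID, Grade, Instructor, Office, RoomNo} covers every attribute.
{Office, RoomNo} is a candidate key since {Office, RoomNo}⁺ = {CourseID, Grade, Instructor, Office, RoomNo} covers every attribute.
No proper subset of any of these is a key, and no other minimal superkey exists.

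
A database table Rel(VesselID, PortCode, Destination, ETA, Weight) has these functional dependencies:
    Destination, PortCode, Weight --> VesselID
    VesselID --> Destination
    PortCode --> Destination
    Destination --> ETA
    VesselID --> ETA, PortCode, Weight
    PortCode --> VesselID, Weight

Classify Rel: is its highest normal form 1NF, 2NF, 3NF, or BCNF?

2NF

Candidate keys: {PortCode}, {VesselID}. Prime attributes: {PortCode, VesselID}.
Destination --> ETA breaks BCNF: {Destination}⁺ = {Destination, ETA}, so {Destination} is not a superkey.
Destination --> ETA determines the non-prime attribute {ETA} from a non-superkey — 3NF is violated.
Every candidate key is a single attribute, so no partial dependency is possible; 2NF holds.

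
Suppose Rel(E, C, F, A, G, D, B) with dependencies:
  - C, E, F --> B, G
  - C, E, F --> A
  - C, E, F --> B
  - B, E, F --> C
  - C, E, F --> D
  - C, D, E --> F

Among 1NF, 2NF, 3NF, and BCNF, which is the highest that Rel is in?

Candidate keys: {B, E, F}, {C, D, E}, {C, E, F}. Prime attributes: {B, C, D, E, F}.
Each dependency's left side is a superkey — BCNF holds.

BCNF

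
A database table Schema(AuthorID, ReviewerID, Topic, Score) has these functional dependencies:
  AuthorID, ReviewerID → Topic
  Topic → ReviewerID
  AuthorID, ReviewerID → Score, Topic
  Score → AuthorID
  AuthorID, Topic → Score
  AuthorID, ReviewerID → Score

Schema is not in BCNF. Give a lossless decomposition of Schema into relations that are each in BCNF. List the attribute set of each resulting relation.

{AuthorID, Score}; {ReviewerID, Topic}; {Score, Topic}

Candidate keys of the original relation: {AuthorID, ReviewerID}, {AuthorID, Topic}, {ReviewerID, Score}, {Score, Topic}.
Within {AuthorID, ReviewerID, Score, Topic}: {Topic}⁺ ∩ {AuthorID, ReviewerID, Score, Topic} = {ReviewerID, Topic}, not the whole set, so Topic → ReviewerID violates BCNF; decompose into {ReviewerID, Topic} and {AuthorID, Score, Topic}.
{ReviewerID, Topic} has no BCNF violation.
Within {AuthorID, Score, Topic}: {Score}⁺ ∩ {AuthorID, Score, Topic} = {AuthorID, Score}, not the whole set, so Score → AuthorID violates BCNF; decompose into {AuthorID, Score} and {Score, Topic}.
{AuthorID, Score} has no BCNF violation.
{Score, Topic} has no BCNF violation.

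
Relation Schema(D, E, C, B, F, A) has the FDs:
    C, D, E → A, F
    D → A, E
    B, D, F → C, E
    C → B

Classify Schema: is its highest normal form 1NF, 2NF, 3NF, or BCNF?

Candidate keys: {B, D, F}, {C, D}. Prime attributes: {B, C, D, F}.
D → A, E: {D}⁺ = {A, D, E}, which is not all of the attributes, so the left side is not a superkey — BCNF is violated.
D → A, E determines the non-prime attributes {A, E} from a non-superkey — 3NF is violated.
Since {D} ⊂ {C, D} and {D}⁺ ⊇ {A, E} with {A, E} non-prime, there is a partial dependency; 2NF fails.

1NF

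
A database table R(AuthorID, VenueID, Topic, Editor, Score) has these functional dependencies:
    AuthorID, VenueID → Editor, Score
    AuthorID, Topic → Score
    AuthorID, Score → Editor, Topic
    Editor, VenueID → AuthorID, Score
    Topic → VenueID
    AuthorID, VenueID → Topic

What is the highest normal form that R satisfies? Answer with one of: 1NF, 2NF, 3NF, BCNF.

Candidate keys: {AuthorID, Score}, {AuthorID, Topic}, {AuthorID, VenueID}, {Editor, Topic}, {Editor, VenueID}. Prime attributes: {AuthorID, Editor, Score, Topic, VenueID}.
Topic → VenueID breaks BCNF: {Topic}⁺ = {Topic, VenueID}, so {Topic} is not a superkey.
Since {VenueID} ⊆ prime attributes and every other non-superkey FD also has a prime right side, the schema is in 3NF.

3NF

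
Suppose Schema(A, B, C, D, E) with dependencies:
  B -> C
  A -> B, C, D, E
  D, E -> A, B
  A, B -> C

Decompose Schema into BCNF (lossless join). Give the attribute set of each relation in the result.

Candidate keys of the original relation: {A}, {D, E}.
{A, B, C, D, E}: {B} determines {B, C} here but is not a superkey — split on B -> C, giving {B, C} and {A, B, D, E}.
{B, C} has no BCNF violation.
{A, B, D, E} has no BCNF violation.

{A, B, D, E}; {B, C}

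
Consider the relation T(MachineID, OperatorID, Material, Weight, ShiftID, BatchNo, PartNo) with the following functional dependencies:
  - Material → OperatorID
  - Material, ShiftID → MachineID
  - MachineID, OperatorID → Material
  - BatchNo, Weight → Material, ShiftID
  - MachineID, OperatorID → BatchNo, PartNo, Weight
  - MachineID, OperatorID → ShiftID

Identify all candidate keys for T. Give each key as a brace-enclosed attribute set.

{BatchNo, Weight}, {MachineID, Material}, {MachineID, OperatorID}, {Material, ShiftID}

{BatchNo, Weight}⁺ = {BatchNo, MachineID, Material, OperatorID, PartNo, ShiftID, Weight}, which is every attribute, so {BatchNo, Weight} is a candidate key.
{MachineID, Material}⁺ = {BatchNo, MachineID, Material, OperatorID, PartNo, ShiftID, Weight}, which is every attribute, so {MachineID, Material} is a candidate key.
{MachineID, OperatorID}⁺ = {BatchNo, MachineID, Material, OperatorID, PartNo, ShiftID, Weight}, which is every attribute, so {MachineID, OperatorID} is a candidate key.
{Material, ShiftID}⁺ = {BatchNo, MachineID, Material, OperatorID, PartNo, ShiftID, Weight}, which is every attribute, so {Material, ShiftID} is a candidate key.
No proper subset of any of these is a key, and no other minimal superkey exists.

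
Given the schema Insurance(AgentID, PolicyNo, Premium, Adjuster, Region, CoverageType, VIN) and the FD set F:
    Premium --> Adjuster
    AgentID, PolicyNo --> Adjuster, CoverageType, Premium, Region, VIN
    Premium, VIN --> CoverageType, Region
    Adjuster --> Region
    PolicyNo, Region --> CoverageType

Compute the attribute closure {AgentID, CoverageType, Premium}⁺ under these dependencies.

Start with {AgentID, CoverageType, Premium}.
Premium --> Adjuster applies; add {Adjuster} → now {Adjuster, AgentID, CoverageType, Premium}.
Adjuster --> Region applies; add {Region} → now {Adjuster, AgentID, CoverageType, Premium, Region}.
No further FD applies.

{Adjuster, AgentID, CoverageType, Premium, Region}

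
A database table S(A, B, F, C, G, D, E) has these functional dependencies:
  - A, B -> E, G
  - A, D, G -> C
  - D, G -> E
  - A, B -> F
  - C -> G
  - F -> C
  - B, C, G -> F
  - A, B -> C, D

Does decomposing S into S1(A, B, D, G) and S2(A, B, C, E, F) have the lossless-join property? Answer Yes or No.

Common attributes: {A, B}; their closure is {A, B, C, D, E, F, G}.
Since S1 ⊆ {A, B, C, D, E, F, G}, the intersection is a superkey of S1; the decomposition is lossless.

Yes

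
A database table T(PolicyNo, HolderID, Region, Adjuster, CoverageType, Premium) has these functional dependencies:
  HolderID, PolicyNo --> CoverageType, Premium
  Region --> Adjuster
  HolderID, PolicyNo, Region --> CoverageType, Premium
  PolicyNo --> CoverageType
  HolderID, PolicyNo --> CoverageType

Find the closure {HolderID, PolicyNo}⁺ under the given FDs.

Start with {HolderID, PolicyNo}.
HolderID, PolicyNo --> CoverageType, Premium applies; add {CoverageType, Premium} → now {CoverageType, HolderID, PolicyNo, Premium}.
No further FD applies.

{CoverageType, HolderID, PolicyNo, Premium}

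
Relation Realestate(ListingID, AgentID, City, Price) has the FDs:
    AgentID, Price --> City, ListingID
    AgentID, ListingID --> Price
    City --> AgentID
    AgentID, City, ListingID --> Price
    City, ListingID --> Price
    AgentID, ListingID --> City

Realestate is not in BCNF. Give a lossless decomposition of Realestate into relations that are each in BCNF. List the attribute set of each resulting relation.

Candidate keys of the original relation: {AgentID, ListingID}, {AgentID, Price}, {City, ListingID}, {City, Price}.
In {AgentID, City, ListingID, Price}, {City} is not a superkey ({City}⁺ restricted to this set is {AgentID, City}), so split on City --> AgentID into {AgentID, City} and {City, ListingID, Price}.
{AgentID, City}: every determinant is a superkey — BCNF.
{City, ListingID, Price}: every determinant is a superkey — BCNF.

{AgentID, City}; {City, ListingID, Price}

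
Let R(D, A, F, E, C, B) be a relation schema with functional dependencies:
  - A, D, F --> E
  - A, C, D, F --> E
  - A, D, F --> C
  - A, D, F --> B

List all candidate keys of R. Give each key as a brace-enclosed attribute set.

{A, D, F}

No FD produces {A, D, F}, so they must be in every candidate key.
{A, D, F}⁺ = {A, B, C, D, E, F}, which is every attribute, so {A, D, F} is a candidate key.
No smaller or unrelated set reaches every attribute, so there are no other keys.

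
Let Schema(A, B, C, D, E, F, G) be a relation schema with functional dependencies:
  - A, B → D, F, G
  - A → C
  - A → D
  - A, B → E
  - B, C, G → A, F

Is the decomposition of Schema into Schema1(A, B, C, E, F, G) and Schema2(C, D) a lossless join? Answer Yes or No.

No

Common attributes: {C}; their closure is {C}.
Neither Schema1 nor Schema2 is contained in that closure, so the decomposition is lossy.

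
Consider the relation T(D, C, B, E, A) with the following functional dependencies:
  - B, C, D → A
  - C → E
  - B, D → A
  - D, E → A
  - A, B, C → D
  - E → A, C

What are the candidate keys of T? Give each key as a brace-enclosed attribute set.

{B, C}, {B, E}

{B} never appears on the right of any FD, so every key must include it.
{B, C}⁺ = {A, B, C, D, E}, which is every attribute, so {B, C} is a candidate key.
{B, E}⁺ = {A, B, C, D, E}, which is every attribute, so {B, E} is a candidate key.
No proper subset of any of these is a key, and no other minimal superkey exists.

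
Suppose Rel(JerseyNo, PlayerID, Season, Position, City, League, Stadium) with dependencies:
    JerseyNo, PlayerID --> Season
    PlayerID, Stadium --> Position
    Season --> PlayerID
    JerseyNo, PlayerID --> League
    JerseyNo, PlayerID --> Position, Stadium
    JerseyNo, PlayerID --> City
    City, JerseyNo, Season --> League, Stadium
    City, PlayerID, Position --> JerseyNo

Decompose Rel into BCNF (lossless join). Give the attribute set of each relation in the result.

Candidate keys of the original relation: {City, PlayerID, Position}, {City, PlayerID, Stadium}, {City, Position, Season}, {City, Season, Stadium}, {JerseyNo, PlayerID}, {JerseyNo, Season}.
In {City, JerseyNo, League, PlayerID, Position, Season, Stadium}, {PlayerID, Stadium} is not a superkey ({PlayerID, Stadium}⁺ restricted to this set is {PlayerID, Position, Stadium}), so split on PlayerID, Stadium --> Position into {PlayerID, Position, Stadium} and {City, JerseyNo, League, PlayerID, Season, Stadium}.
{PlayerID, Position, Stadium} has no BCNF violation.
In {City, JerseyNo, League, PlayerID, Season, Stadium}, {Season} is not a superkey ({Season}⁺ restricted to this set is {PlayerID, Season}), so split on Season --> PlayerID into {PlayerID, Season} and {City, JerseyNo, League, Season, Stadium}.
{PlayerID, Season} has no BCNF violation.
{City, JerseyNo, League, Season, Stadium} has no BCNF violation.

{City, JerseyNo, League, Season, Stadium}; {PlayerID, Position, Stadium}; {PlayerID, Season}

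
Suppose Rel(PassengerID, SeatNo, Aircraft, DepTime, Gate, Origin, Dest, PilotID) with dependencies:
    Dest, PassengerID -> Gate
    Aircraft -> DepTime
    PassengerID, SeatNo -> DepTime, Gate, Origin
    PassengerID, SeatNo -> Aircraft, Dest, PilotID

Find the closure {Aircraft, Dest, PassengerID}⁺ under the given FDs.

Start with {Aircraft, Dest, PassengerID}.
Dest, PassengerID -> Gate applies; add {Gate} → now {Aircraft, Dest, Gate, PassengerID}.
Aircraft -> DepTime applies; add {DepTime} → now {Aircraft, DepTime, Dest, Gate, PassengerID}.
No further FD applies.

{Aircraft, DepTime, Dest, Gate, PassengerID}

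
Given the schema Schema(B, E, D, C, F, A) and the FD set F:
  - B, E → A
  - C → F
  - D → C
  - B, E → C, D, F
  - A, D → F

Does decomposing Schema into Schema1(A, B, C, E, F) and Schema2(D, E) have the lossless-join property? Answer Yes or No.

No

The shared attributes are {E} and {E}⁺ = {E}.
The closure covers neither Schema1 nor Schema2 entirely; the join is not lossless.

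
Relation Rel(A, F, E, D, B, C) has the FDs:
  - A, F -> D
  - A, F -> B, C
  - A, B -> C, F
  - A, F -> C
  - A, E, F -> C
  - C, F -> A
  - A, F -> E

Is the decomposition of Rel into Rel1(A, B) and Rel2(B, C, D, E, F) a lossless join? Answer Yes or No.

No

Common attributes: {B}; their closure is {B}.
Neither Rel1 nor Rel2 is contained in that closure, so the decomposition is lossy.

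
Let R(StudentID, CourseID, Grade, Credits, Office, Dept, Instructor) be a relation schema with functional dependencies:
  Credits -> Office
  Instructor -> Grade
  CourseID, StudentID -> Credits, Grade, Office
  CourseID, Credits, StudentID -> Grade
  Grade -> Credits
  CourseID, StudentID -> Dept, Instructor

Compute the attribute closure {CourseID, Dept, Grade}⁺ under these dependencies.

{CourseID, Credits, Dept, Grade, Office}

Start with {CourseID, Dept, Grade}.
Grade -> Credits applies; add {Credits} → now {CourseID, Credits, Dept, Grade}.
Credits -> Office applies; add {Office} → now {CourseID, Credits, Dept, Grade, Office}.
No further FD applies.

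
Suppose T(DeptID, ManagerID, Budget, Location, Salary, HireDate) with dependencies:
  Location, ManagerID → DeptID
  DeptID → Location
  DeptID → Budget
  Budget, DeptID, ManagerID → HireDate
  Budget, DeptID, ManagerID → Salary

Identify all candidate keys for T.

{DeptID, ManagerID}, {Location, ManagerID}

Attributes never on any right-hand side: {ManagerID} — every candidate key must contain it.
{DeptID, ManagerID} is a candidate key since {DeptID, ManagerID}⁺ = {Budget, DeptID, HireDate, Location, ManagerID, Salary} covers every attribute.
{Location, ManagerID} is a candidate key since {Location, ManagerID}⁺ = {Budget, DeptID, HireDate, Location, ManagerID, Salary} covers every attribute.
These are minimal and exhaustive — every other superkey contains one of them.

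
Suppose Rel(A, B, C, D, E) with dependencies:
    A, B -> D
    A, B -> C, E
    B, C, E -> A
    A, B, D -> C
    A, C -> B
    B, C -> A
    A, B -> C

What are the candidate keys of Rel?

{A, B}, {A, C}, {B, C}

{A, B} is a candidate key since {A, B}⁺ = {A, B, C, D, E} covers every attribute.
{A, C} is a candidate key since {A, C}⁺ = {A, B, C, D, E} covers every attribute.
{B, C} is a candidate key since {B, C}⁺ = {A, B, C, D, E} covers every attribute.
These are minimal and exhaustive — every other superkey contains one of them.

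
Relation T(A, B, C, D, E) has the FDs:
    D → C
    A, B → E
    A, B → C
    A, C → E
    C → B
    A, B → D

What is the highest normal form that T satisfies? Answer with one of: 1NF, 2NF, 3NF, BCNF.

3NF

Candidate keys: {A, B}, {A, C}, {A, D}. Prime attributes: {A, B, C, D}.
D → C: {D}⁺ = {B, C, D}, which is not all of the attributes, so the left side is not a superkey — BCNF is violated.
Since {C} ⊆ prime attributes and every other non-superkey FD also has a prime right side, the schema is in 3NF.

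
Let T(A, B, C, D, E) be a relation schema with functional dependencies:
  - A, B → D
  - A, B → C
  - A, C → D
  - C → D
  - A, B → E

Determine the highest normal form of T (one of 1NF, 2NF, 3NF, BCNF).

2NF

Candidate key: {A, B}. Prime attributes: {A, B}.
A, C → D breaks BCNF: {A, C}⁺ = {A, C, D}, so {A, C} is not a superkey.
A, C → D has non-prime {D} on the right and a non-superkey on the left, so 3NF fails.
No proper subset of a key has a non-prime attribute in its closure, so there is no partial dependency; 2NF holds.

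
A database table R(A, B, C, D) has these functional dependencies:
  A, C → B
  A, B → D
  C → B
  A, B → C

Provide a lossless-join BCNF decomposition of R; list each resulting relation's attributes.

Candidate keys of the original relation: {A, B}, {A, C}.
Within {A, B, C, D}: {C}⁺ ∩ {A, B, C, D} = {B, C}, not the whole set, so C → B violates BCNF; decompose into {B, C} and {A, C, D}.
{B, C} has no BCNF violation.
{A, C, D} has no BCNF violation.

{A, C, D}; {B, C}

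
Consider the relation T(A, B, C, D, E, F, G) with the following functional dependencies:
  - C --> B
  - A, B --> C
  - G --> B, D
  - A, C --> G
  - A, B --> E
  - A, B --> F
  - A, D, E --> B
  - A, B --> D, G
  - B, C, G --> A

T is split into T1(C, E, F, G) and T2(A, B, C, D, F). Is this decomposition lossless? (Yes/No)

The shared attributes are {C, F} and {C, F}⁺ = {B, C, F}.
T1 ⊄ {B, C, F} and T2 ⊄ {B, C, F}, so the split is lossy.

No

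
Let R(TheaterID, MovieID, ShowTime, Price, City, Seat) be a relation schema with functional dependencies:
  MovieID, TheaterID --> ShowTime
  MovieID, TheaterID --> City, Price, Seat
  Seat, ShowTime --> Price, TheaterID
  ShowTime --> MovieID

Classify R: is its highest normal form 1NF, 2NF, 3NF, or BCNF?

Candidate keys: {MovieID, TheaterID}, {Seat, ShowTime}, {ShowTime, TheaterID}. Prime attributes: {MovieID, Seat, ShowTime, TheaterID}.
For ShowTime --> MovieID we have {ShowTime}⁺ = {MovieID, ShowTime}; {ShowTime} is not a superkey, so BCNF fails.
Since {MovieID} ⊆ prime attributes and every other non-superkey FD also has a prime right side, the schema is in 3NF.

3NF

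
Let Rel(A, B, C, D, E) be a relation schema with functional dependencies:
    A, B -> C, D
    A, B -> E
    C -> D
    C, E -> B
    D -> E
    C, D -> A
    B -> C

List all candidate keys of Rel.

{B}, {C}

{B}⁺ = {A, B, C, D, E} — all of the relation — so {B} is a candidate key.
{C}⁺ = {A, B, C, D, E} — all of the relation — so {C} is a candidate key.
These are minimal and exhaustive — every other superkey contains one of them.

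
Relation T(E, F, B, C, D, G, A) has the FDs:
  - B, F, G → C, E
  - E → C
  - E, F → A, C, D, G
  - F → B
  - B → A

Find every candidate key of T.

Attributes never on any right-hand side: {F} — every candidate key must contain it.
Closure of {E, F} is {A, B, C, D, E, F, G}, the whole schema; {E, F} is a candidate key.
Closure of {F, G} is {A, B, C, D, E, F, G}, the whole schema; {F, G} is a candidate key.
These are minimal and exhaustive — every other superkey contains one of them.

{E, F}, {F, G}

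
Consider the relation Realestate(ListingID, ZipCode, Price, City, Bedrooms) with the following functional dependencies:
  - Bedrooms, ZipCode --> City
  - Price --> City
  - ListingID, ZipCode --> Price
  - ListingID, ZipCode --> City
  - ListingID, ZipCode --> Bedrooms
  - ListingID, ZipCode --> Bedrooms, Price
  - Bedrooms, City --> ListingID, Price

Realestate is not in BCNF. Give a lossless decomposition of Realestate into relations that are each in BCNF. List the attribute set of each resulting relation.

Candidate keys of the original relation: {Bedrooms, ZipCode}, {ListingID, ZipCode}.
Within {Bedrooms, City, ListingID, Price, ZipCode}: {Price}⁺ ∩ {Bedrooms, City, ListingID, Price, ZipCode} = {City, Price}, not the whole set, so Price --> City violates BCNF; decompose into {City, Price} and {Bedrooms, ListingID, Price, ZipCode}.
{City, Price} has no BCNF violation.
Within {Bedrooms, ListingID, Price, ZipCode}: {Bedrooms, Price}⁺ ∩ {Bedrooms, ListingID, Price, ZipCode} = {Bedrooms, ListingID, Price}, not the whole set, so Bedrooms, Price --> ListingID violates BCNF; decompose into {Bedrooms, ListingID, Price} and {Bedrooms, Price, ZipCode}.
{Bedrooms, ListingID, Price} has no BCNF violation.
{Bedrooms, Price, ZipCode} has no BCNF violation.

{Bedrooms, ListingID, Price}; {Bedrooms, Price, ZipCode}; {City, Price}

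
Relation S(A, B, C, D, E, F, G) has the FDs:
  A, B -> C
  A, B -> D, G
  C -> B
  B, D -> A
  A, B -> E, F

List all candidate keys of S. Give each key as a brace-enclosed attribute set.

Closure of {A, B} is {A, B, C, D, E, F, G}, the whole schema; {A, B} is a candidate key.
Closure of {A, C} is {A, B, C, D, E, F, G}, the whole schema; {A, C} is a candidate key.
Closure of {B, D} is {A, B, C, D, E, F, G}, the whole schema; {B, D} is a candidate key.
Closure of {C, D} is {A, B, C, D, E, F, G}, the whole schema; {C, D} is a candidate key.
No proper subset of any of these is a key, and no other minimal superkey exists.

{A, B}, {A, C}, {B, D}, {C, D}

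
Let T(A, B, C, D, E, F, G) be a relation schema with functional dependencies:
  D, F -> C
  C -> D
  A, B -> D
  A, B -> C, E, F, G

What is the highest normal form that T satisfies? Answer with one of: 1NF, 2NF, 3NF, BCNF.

Candidate key: {A, B}. Prime attributes: {A, B}.
D, F -> C breaks BCNF: {D, F}⁺ = {C, D, F}, so {D, F} is not a superkey.
D, F -> C determines the non-prime attribute {C} from a non-superkey — 3NF is violated.
No non-prime attribute depends on a proper subset of any candidate key, so 2NF holds.

2NF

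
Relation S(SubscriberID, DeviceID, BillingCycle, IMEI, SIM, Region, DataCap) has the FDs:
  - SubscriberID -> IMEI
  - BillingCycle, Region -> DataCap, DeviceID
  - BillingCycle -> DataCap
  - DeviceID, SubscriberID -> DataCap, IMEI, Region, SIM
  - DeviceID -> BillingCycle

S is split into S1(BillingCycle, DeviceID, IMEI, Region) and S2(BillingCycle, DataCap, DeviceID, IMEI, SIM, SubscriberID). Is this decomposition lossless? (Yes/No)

S1 ∩ S2 = {BillingCycle, DeviceID, IMEI}; its closure under F is {BillingCycle, DataCap, DeviceID, IMEI}.
S1 ⊄ {BillingCycle, DataCap, DeviceID, IMEI} and S2 ⊄ {BillingCycle, DataCap, DeviceID, IMEI}, so the split is lossy.

No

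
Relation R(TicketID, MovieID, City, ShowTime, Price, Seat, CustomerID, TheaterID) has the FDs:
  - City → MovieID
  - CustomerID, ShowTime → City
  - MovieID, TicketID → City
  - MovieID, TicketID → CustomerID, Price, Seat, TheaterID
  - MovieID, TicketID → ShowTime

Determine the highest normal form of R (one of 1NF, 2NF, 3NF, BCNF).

Candidate keys: {City, TicketID}, {CustomerID, ShowTime, TicketID}, {MovieID, TicketID}. Prime attributes: {City, CustomerID, MovieID, ShowTime, TicketID}.
City → MovieID breaks BCNF: {City}⁺ = {City, MovieID}, so {City} is not a superkey.
But every attribute on its right side ({MovieID}) is prime, and the same holds for every other non-superkey FD, so 3NF still holds.

3NF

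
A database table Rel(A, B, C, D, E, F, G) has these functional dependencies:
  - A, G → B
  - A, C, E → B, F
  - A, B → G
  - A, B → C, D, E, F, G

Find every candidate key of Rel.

Attributes never on any right-hand side: {A} — every candidate key must contain it.
{A, B}⁺ = {A, B, C, D, E, F, G}, which is every attribute, so {A, B} is a candidate key.
{A, G}⁺ = {A, B, C, D, E, F, G}, which is every attribute, so {A, G} is a candidate key.
{A, C, E}⁺ = {A, B, C, D, E, F, G}, which is every attribute, so {A, C, E} is a candidate key.
These are minimal and exhaustive — every other superkey contains one of them.

{A, B}, {A, C, E}, {A, G}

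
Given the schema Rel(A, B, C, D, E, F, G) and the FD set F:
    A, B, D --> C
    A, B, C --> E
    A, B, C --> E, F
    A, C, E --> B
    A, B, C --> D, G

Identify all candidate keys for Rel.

{A, B, C}, {A, B, D}, {A, C, E}

No FD produces {A}, so it must be in every candidate key.
{A, B, C}⁺ = {A, B, C, D, E, F, G} — all of the relation — so {A, B, C} is a candidate key.
{A, B, D}⁺ = {A, B, C, D, E, F, G} — all of the relation — so {A, B, D} is a candidate key.
{A, C, E}⁺ = {A, B, C, D, E, F, G} — all of the relation — so {A, C, E} is a candidate key.
These are minimal and exhaustive — every other superkey contains one of them.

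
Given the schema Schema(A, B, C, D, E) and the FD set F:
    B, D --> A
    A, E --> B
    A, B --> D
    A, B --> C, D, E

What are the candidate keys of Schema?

{A, B}⁺ = {A, B, C, D, E} — all of the relation — so {A, B} is a candidate key.
{A, E}⁺ = {A, B, C, D, E} — all of the relation — so {A, E} is a candidate key.
{B, D}⁺ = {A, B, C, D, E} — all of the relation — so {B, D} is a candidate key.
Any other superkey properly contains one of these, so there are no further candidate keys.

{A, B}, {A, E}, {B, D}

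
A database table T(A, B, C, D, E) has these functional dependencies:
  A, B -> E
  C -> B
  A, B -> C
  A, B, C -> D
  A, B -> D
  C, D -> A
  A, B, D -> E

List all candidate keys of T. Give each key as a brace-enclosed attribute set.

{A, B}, {A, C}, {C, D}

{A, B}⁺ = {A, B, C, D, E} — all of the relation — so {A, B} is a candidate key.
{A, C}⁺ = {A, B, C, D, E} — all of the relation — so {A, C} is a candidate key.
{C, D}⁺ = {A, B, C, D, E} — all of the relation — so {C, D} is a candidate key.
No proper subset of any of these is a key, and no other minimal superkey exists.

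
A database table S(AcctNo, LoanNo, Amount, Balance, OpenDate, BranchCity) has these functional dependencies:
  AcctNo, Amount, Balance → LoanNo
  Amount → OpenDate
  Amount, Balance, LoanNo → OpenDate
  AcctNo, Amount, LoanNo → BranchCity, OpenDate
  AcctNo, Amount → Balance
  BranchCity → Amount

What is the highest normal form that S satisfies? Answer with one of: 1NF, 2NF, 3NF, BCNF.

Candidate keys: {AcctNo, Amount}, {AcctNo, BranchCity}. Prime attributes: {AcctNo, Amount, BranchCity}.
For Amount → OpenDate we have {Amount}⁺ = {Amount, OpenDate}; {Amount} is not a superkey, so BCNF fails.
Because {OpenDate} is non-prime and the left side of Amount → OpenDate is not a superkey, the relation is not in 3NF.
Since {Amount} ⊂ {AcctNo, Amount} and {Amount}⁺ ⊇ {OpenDate} with {OpenDate} non-prime, there is a partial dependency; 2NF fails.

1NF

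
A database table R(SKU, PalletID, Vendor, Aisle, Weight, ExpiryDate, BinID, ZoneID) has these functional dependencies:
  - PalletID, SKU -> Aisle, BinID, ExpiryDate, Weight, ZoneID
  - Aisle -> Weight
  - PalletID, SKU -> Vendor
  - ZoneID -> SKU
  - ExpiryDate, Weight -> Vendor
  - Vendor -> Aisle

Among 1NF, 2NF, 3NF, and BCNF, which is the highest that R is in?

2NF

Candidate keys: {PalletID, SKU}, {PalletID, ZoneID}. Prime attributes: {PalletID, SKU, ZoneID}.
Aisle -> Weight: {Aisle}⁺ = {Aisle, Weight}, which is not all of the attributes, so the left side is not a superkey — BCNF is violated.
Aisle -> Weight has non-prime {Weight} on the right and a non-superkey on the left, so 3NF fails.
No proper subset of a key has a non-prime attribute in its closure, so there is no partial dependency; 2NF holds.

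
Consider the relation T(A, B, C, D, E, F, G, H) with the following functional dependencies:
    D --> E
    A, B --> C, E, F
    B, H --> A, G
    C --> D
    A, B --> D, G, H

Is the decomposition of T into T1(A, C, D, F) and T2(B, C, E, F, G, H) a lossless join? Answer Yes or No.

Common attributes: {C, F}; their closure is {C, D, E, F}.
T1 ⊄ {C, D, E, F} and T2 ⊄ {C, D, E, F}, so the split is lossy.

No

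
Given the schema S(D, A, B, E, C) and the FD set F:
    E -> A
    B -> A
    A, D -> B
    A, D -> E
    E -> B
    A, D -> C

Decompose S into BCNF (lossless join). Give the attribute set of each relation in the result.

{A, B}; {B, E}; {C, D, E}

Candidate keys of the original relation: {A, D}, {B, D}, {D, E}.
In {A, B, C, D, E}, {E} is not a superkey ({E}⁺ restricted to this set is {A, B, E}), so split on E -> A, B into {A, B, E} and {C, D, E}.
In {A, B, E}, {B} is not a superkey ({B}⁺ restricted to this set is {A, B}), so split on B -> A into {A, B} and {B, E}.
{A, B} has no BCNF violation.
{B, E} has no BCNF violation.
{C, D, E} has no BCNF violation.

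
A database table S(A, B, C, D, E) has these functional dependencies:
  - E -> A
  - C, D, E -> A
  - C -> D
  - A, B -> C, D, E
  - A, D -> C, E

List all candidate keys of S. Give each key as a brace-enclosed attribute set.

{A, B}, {B, E}

No FD produces {B}, so it must be in every candidate key.
{A, B}⁺ = {A, B, C, D, E} — all of the relation — so {A, B} is a candidate key.
{B, E}⁺ = {A, B, C, D, E} — all of the relation — so {B, E} is a candidate key.
No proper subset of any of these is a key, and no other minimal superkey exists.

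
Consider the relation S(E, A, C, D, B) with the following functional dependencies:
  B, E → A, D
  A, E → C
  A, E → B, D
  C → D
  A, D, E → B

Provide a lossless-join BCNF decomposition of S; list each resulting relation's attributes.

Candidate keys of the original relation: {A, E}, {B, E}.
{A, B, C, D, E}: {C} determines {C, D} here but is not a superkey — split on C → D, giving {C, D} and {A, B, C, E}.
{C, D} has no BCNF violation.
{A, B, C, E} has no BCNF violation.

{A, B, C, E}; {C, D}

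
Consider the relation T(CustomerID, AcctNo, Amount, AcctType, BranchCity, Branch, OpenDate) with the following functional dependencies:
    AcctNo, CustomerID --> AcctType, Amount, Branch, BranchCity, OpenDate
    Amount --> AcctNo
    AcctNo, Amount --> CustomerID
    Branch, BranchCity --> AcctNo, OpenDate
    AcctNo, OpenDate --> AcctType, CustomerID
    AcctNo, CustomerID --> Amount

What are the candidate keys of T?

Closure of {Amount} is {AcctNo, AcctType, Amount, Branch, BranchCity, CustomerID, OpenDate}, the whole schema; {Amount} is a candidate key.
Closure of {AcctNo, CustomerID} is {AcctNo, AcctType, Amount, Branch, BranchCity, CustomerID, OpenDate}, the whole schema; {AcctNo, CustomerID} is a candidate key.
Closure of {AcctNo, OpenDate} is {AcctNo, AcctType, Amount, Branch, BranchCity, CustomerID, OpenDate}, the whole schema; {AcctNo, OpenDate} is a candidate key.
Closure of {Branch, BranchCity} is {AcctNo, AcctType, Amount, Branch, BranchCity, CustomerID, OpenDate}, the whole schema; {Branch, BranchCity} is a candidate key.
No proper subset of any of these is a key, and no other minimal superkey exists.

{AcctNo, CustomerID}, {AcctNo, OpenDate}, {Amount}, {Branch, BranchCity}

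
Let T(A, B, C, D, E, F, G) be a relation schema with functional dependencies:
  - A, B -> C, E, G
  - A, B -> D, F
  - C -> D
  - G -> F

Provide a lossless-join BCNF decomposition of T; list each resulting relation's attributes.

Candidate key of the original relation: {A, B}.
{A, B, C, D, E, F, G}: {C} determines {C, D} here but is not a superkey — split on C -> D, giving {C, D} and {A, B, C, E, F, G}.
{C, D}: every determinant is a superkey — BCNF.
{A, B, C, E, F, G}: {G} determines {F, G} here but is not a superkey — split on G -> F, giving {F, G} and {A, B, C, E, G}.
{F, G}: every determinant is a superkey — BCNF.
{A, B, C, E, G}: every determinant is a superkey — BCNF.

{A, B, C, E, G}; {C, D}; {F, G}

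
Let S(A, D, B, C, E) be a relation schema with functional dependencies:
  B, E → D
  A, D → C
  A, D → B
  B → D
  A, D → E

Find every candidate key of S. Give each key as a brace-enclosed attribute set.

{A, B}, {A, D}

Attributes never on any right-hand side: {A} — every candidate key must contain it.
{A, B} is a candidate key since {A, B}⁺ = {A, B, C, D, E} covers every attribute.
{A, D} is a candidate key since {A, D}⁺ = {A, B, C, D, E} covers every attribute.
No proper subset of any of these is a key, and no other minimal superkey exists.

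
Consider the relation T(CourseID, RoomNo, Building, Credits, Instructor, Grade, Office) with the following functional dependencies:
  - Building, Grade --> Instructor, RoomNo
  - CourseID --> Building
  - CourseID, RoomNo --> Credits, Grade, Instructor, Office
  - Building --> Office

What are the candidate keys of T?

{CourseID, Grade}, {CourseID, RoomNo}

{CourseID} never appears on the right of any FD, so every key must include it.
{CourseID, Grade}⁺ = {Building, CourseID, Credits, Grade, Instructor, Office, RoomNo}, which is every attribute, so {CourseID, Grade} is a candidate key.
{CourseID, RoomNo}⁺ = {Building, CourseID, Credits, Grade, Instructor, Office, RoomNo}, which is every attribute, so {CourseID, RoomNo} is a candidate key.
These are minimal and exhaustive — every other superkey contains one of them.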